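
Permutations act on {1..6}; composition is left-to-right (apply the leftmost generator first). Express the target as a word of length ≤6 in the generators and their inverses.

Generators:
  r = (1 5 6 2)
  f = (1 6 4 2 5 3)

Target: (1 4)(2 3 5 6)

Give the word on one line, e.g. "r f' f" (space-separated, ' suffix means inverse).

r r f r

  after r: (1 5 6 2)
  after r: (1 6)(2 5)
  after f: (1 4 2 3)
  after r: (1 4)(2 3 5 6)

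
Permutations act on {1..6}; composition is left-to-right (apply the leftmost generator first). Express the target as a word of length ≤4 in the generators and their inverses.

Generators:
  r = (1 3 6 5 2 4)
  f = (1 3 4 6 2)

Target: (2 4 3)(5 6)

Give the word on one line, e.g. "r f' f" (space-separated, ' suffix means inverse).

  after f: (1 3 4 6 2)
  after r': (2 4 3)(5 6)

f r'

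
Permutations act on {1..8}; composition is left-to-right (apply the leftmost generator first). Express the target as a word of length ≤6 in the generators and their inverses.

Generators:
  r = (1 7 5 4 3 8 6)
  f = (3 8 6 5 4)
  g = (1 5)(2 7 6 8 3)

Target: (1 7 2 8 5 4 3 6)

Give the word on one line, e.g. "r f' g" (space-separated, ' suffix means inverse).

  after g': (1 5)(2 3 8 6 7)
  after r': (1 7 2 4 5 6)
  after f: (1 7 2 3 8 6)
  after f: (1 7 2 8 5 4 3 6)

g' r' f f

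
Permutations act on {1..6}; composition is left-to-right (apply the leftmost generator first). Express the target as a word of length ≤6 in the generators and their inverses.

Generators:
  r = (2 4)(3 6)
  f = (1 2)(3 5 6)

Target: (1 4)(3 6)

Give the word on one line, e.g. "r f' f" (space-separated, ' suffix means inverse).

f' r' f' r r

  after f': (1 2)(3 6 5)
  after r': (1 4 2)(5 6)
  after f': (1 4)(3 6)
  after r: (1 2 4)
  after r: (1 4)(3 6)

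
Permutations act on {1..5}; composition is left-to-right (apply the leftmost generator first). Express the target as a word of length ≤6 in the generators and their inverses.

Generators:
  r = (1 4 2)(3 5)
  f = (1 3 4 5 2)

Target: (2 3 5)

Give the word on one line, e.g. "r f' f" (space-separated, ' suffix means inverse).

f f r r

  after f: (1 3 4 5 2)
  after f: (1 4 2 3 5)
  after r: (1 2 5 4)
  after r: (2 3 5)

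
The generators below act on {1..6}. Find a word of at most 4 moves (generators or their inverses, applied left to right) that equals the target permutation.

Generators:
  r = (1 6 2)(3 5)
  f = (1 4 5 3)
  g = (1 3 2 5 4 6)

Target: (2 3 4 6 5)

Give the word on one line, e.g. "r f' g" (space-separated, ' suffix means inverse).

r g

  after r: (1 6 2)(3 5)
  after g: (2 3 4 6 5)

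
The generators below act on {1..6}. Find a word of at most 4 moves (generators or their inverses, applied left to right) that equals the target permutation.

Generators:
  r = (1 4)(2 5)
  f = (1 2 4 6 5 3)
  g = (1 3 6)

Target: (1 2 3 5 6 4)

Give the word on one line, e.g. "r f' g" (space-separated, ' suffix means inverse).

  after r: (1 4)(2 5)
  after f': (1 2 6 4 3 5)
  after g': (1 2 3 5 6 4)

r f' g'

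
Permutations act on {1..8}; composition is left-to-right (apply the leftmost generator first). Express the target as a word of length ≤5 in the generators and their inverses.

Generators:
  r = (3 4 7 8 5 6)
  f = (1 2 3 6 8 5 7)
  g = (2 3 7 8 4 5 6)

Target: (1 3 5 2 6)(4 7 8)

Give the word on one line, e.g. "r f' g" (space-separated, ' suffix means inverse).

g g g f g

  after g: (2 3 7 8 4 5 6)
  after g: (2 7 4 6 3 8 5)
  after g: (2 8 6 7 5 3 4)
  after f: (1 2 5 6)(3 4)
  after g: (1 3 5 2 6)(4 7 8)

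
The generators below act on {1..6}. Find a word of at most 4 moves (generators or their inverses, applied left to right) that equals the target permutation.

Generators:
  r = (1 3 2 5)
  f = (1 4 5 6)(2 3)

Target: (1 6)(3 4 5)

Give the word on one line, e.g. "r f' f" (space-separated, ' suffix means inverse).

r' f

  after r': (1 5 2 3)
  after f: (1 6)(3 4 5)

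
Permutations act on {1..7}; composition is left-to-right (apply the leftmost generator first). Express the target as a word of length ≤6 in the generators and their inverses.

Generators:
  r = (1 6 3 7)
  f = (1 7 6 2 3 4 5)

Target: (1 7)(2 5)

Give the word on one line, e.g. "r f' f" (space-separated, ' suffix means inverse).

f r' r' f'

  after f: (1 7 6 2 3 4 5)
  after r': (1 3 4 5 7)(2 6)
  after r': (1 6 2)(3 4 5)
  after f': (1 7)(2 5)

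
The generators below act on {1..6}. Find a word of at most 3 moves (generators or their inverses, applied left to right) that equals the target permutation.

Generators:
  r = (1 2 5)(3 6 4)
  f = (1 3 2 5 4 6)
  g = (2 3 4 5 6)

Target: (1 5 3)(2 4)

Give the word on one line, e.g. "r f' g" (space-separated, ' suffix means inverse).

  after r: (1 2 5)(3 6 4)
  after f: (1 5 3)(2 4)

r f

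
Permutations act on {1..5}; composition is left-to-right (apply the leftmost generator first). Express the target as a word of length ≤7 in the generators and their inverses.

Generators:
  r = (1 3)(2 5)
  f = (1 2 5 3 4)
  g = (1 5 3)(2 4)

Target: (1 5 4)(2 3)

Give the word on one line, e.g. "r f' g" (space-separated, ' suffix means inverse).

g' r g' r g

  after g': (1 3 5)(2 4)
  after r: (2 4 5 3)
  after g': (1 3 4)
  after r: (2 5)(3 4)
  after g: (1 5 4)(2 3)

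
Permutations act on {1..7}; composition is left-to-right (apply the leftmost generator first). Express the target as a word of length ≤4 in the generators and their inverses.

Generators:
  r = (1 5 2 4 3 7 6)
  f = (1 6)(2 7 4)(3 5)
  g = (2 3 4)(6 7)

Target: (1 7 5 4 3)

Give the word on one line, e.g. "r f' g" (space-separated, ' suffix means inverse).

f' r'

  after f': (1 6)(2 4 7)(3 5)
  after r': (1 7 5 4 3)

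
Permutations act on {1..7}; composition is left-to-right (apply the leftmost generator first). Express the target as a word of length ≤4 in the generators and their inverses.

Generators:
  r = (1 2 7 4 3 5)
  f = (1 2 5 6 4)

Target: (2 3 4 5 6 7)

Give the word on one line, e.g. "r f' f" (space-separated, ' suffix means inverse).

  after f: (1 2 5 6 4)
  after r': (2 3 4 5 6 7)

f r'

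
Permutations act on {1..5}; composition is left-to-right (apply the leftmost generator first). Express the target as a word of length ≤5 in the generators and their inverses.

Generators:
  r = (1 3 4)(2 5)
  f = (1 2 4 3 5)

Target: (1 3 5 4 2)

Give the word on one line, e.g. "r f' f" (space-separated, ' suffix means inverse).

r' f r r r

  after r': (1 4 3)(2 5)
  after f: (1 3 2)(4 5)
  after r: (1 4 2 3 5)
  after r: (2 4 5 3)
  after r: (1 3 5 4 2)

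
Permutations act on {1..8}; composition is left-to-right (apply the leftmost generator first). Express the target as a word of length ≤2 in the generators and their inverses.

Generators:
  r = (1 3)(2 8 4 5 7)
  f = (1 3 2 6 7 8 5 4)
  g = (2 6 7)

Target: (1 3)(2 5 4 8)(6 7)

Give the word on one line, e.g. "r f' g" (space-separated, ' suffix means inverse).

g' r'

  after g': (2 7 6)
  after r': (1 3)(2 5 4 8)(6 7)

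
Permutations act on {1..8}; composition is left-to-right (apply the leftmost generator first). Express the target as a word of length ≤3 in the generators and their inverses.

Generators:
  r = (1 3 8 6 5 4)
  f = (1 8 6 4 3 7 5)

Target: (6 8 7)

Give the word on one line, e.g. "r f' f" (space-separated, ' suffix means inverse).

  after r': (1 4 5 6 8 3)
  after f: (1 3 8 7 5 4)
  after r': (6 8 7)

r' f r'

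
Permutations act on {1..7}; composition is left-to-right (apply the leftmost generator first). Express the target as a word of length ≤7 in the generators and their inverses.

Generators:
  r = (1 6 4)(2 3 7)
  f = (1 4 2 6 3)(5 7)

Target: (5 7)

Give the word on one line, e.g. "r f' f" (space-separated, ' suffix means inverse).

f f f f f

  after f: (1 4 2 6 3)(5 7)
  after f: (1 2 3 4 6)
  after f: (1 6 4 3 2)(5 7)
  after f: (1 3 6 2 4)
  after f: (5 7)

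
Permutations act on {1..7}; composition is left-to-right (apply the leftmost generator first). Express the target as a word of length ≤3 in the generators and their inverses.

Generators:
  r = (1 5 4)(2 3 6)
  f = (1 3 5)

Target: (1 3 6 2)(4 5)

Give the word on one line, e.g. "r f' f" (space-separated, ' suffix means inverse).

r f'

  after r: (1 5 4)(2 3 6)
  after f': (1 3 6 2)(4 5)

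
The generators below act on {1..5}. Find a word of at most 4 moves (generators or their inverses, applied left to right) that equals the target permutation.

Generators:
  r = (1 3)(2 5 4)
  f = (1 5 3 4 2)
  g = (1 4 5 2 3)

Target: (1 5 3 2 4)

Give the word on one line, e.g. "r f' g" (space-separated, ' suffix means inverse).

r' f' g' r'

  after r': (1 3)(2 4 5)
  after f': (1 5 4)(2 3)
  after g': (1 4 3 5)
  after r': (1 5 3 2 4)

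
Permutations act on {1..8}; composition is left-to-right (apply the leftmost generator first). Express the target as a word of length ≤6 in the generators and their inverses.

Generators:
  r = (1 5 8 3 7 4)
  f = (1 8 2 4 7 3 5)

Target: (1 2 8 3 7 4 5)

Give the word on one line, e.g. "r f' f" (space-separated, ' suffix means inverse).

f f r' r'

  after f: (1 8 2 4 7 3 5)
  after f: (1 2 7 5 8 4 3)
  after r': (1 2 3 4 8 7)
  after r': (1 2 8 3 7 4 5)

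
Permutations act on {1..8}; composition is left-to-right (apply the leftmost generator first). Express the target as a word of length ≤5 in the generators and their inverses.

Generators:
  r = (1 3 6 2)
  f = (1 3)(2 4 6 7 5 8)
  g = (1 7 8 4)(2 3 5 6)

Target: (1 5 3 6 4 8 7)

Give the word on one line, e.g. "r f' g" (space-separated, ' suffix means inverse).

  after r: (1 3 6 2)
  after r: (1 6)(2 3)
  after g': (1 5 3 6 4 8 7)

r r g'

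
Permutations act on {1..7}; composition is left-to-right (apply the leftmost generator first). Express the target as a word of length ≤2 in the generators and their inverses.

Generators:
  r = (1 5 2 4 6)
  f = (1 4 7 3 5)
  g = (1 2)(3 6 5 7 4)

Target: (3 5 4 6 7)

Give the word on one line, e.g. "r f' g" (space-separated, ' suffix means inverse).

  after g: (1 2)(3 6 5 7 4)
  after g: (3 5 4 6 7)

g g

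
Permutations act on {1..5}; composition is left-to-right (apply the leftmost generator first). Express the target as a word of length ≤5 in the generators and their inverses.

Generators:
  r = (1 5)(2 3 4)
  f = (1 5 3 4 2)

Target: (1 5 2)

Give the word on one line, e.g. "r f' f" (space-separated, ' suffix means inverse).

f r r

  after f: (1 5 3 4 2)
  after r: (2 5 4 3)
  after r: (1 5 2)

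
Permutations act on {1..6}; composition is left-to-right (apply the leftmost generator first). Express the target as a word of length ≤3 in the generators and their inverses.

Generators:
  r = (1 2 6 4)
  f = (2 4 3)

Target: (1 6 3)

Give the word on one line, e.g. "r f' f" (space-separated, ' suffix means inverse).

  after r: (1 2 6 4)
  after f: (1 4)(2 6 3)
  after r': (1 6 3)

r f r'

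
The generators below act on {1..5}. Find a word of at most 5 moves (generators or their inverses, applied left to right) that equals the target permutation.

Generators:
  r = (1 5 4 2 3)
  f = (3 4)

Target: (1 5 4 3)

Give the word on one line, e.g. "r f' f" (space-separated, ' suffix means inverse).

  after f': (3 4)
  after r': (1 3 5)(2 4)
  after f: (1 4 2 3 5)
  after r': (1 5 3)
  after f': (1 5 4 3)

f' r' f r' f'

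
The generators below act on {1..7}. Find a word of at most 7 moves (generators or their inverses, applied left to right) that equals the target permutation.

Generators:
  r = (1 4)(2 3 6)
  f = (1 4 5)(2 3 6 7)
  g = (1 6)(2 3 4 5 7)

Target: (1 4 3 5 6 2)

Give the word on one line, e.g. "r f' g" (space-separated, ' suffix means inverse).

f' r' g' f' r

  after f': (1 5 4)(2 7 6 3)
  after r': (1 5)(2 7 3 6)
  after g': (1 4 3)(2 5 6 7)
  after f': (2 4)(3 5)
  after r: (1 4 3 5 6 2)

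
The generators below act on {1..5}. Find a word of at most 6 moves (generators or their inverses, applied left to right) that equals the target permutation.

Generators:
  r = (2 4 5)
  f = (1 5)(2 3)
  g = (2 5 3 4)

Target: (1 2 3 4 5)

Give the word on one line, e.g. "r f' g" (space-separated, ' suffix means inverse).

f' g' r' g'

  after f': (1 5)(2 3)
  after g': (1 2 5)(3 4)
  after r': (1 5)(2 4 3)
  after g': (1 2 3 4 5)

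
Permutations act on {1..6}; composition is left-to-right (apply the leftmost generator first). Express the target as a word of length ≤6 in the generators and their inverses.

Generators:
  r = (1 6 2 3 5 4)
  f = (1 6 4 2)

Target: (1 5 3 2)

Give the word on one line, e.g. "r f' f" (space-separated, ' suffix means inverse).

  after f: (1 6 4 2)
  after r: (1 2 6)(3 5 4)
  after r: (1 3 4 5)
  after f': (1 3 6)(2 4 5)
  after r: (1 5 3 2)

f r r f' r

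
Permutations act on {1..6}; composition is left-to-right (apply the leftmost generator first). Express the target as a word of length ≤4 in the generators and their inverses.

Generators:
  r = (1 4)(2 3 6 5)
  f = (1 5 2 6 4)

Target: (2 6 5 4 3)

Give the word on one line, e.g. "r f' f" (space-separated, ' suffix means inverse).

  after f': (1 4 6 2 5)
  after r': (2 6 5 4 3)

f' r'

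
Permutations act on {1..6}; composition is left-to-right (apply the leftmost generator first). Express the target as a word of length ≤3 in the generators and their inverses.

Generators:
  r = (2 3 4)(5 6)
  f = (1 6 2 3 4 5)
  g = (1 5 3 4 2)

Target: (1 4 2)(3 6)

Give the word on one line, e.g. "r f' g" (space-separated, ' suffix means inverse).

g' r g

  after g': (1 2 4 3 5)
  after r: (1 3 6 5)
  after g: (1 4 2)(3 6)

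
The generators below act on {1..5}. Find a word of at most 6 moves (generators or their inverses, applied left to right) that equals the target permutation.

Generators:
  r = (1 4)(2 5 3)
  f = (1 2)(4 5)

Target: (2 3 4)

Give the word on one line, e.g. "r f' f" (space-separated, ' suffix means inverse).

f' r f r

  after f': (1 2)(4 5)
  after r: (1 5)(2 4 3)
  after f: (1 4 3)(2 5)
  after r: (2 3 4)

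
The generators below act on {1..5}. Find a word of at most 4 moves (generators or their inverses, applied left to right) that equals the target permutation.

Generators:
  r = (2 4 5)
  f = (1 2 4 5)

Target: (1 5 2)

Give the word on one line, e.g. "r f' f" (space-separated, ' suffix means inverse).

f r f

  after f: (1 2 4 5)
  after r: (1 4 2 5)
  after f: (1 5 2)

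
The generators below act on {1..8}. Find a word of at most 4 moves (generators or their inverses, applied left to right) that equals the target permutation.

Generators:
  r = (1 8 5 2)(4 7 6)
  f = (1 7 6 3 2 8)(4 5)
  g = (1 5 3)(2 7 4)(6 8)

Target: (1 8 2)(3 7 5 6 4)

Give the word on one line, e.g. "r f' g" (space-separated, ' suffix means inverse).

  after g': (1 3 5)(2 4 7)(6 8)
  after f': (1 6 2 5 8 7 3 4)
  after g': (1 8 2)(3 7 5 6 4)

g' f' g'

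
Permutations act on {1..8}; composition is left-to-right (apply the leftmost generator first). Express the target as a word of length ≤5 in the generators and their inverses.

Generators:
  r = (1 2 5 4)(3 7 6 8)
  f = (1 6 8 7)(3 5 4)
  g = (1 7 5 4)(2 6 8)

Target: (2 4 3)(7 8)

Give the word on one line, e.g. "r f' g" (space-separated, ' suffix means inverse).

  after r: (1 2 5 4)(3 7 6 8)
  after g': (1 8 3)(2 7)
  after f: (1 7 2)(3 6 8 5 4)
  after g': (2 4 3)(7 8)

r g' f g'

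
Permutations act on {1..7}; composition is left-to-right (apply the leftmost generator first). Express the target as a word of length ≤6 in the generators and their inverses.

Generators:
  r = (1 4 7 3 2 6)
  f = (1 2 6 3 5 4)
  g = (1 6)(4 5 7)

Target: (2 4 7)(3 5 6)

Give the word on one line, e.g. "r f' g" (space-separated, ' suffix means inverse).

  after g: (1 6)(4 5 7)
  after r': (1 2 3 7)(4 5)
  after f: (1 6 3 7 2 5)
  after g': (2 4 7)(3 5 6)

g r' f g'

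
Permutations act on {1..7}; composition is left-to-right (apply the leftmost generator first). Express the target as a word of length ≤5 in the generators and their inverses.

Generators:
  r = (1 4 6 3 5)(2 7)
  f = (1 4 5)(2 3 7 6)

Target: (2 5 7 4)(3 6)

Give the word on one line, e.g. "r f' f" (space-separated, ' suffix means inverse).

f r' r' f

  after f: (1 4 5)(2 3 7 6)
  after r': (2 6 7 4 3)
  after r': (1 5 3 7)(2 4 6)
  after f: (2 5 7 4)(3 6)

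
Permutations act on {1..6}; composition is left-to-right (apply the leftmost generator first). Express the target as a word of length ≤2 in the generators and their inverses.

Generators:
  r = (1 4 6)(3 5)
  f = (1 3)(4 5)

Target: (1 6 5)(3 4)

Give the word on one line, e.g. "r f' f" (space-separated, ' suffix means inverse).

  after r': (1 6 4)(3 5)
  after f: (1 6 5)(3 4)

r' f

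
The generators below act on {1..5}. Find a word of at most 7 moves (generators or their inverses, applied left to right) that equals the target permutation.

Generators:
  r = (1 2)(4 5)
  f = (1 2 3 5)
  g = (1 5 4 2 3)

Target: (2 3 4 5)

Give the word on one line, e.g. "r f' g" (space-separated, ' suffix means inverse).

  after r: (1 2)(4 5)
  after f': (2 5 4 3)
  after g': (1 3 4 2)
  after r': (1 3 5 4)
  after g: (2 3 4 5)

r f' g' r' g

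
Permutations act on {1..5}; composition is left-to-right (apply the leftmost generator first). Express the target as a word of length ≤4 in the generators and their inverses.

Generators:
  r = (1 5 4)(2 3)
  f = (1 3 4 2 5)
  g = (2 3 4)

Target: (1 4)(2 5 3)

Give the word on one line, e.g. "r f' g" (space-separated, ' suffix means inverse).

r' g' f

  after r': (1 4 5)(2 3)
  after g': (1 3 4 5)
  after f: (1 4)(2 5 3)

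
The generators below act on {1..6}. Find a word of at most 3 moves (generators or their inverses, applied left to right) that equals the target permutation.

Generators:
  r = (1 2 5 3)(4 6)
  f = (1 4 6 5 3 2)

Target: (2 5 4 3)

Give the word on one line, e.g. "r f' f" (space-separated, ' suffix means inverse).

f' r'

  after f': (1 2 3 5 6 4)
  after r': (2 5 4 3)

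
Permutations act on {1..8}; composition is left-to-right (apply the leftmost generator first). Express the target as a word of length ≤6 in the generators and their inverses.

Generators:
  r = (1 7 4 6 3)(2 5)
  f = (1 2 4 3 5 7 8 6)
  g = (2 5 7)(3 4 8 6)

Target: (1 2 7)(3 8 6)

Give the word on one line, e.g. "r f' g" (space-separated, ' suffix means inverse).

g r' f r'

  after g: (2 5 7)(3 4 8 6)
  after r': (1 3 7 5)(4 8)
  after f: (1 5 2 4 6)(3 8)
  after r': (1 2 7)(3 8 6)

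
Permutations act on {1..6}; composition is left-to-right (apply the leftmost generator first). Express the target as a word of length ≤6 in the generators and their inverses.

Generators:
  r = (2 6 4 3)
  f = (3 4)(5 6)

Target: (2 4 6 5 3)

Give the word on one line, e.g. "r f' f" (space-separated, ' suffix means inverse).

  after f: (3 4)(5 6)
  after r': (2 3 6 5)
  after r': (2 4 6 5 3)
  after f': (2 3)(4 5)
  after f': (2 4 6 5 3)

f r' r' f' f'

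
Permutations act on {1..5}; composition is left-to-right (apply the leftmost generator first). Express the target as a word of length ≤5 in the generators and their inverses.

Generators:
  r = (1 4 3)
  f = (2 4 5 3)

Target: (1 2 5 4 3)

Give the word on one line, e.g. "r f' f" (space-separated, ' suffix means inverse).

  after f: (2 4 5 3)
  after r': (1 3 2)(4 5)
  after r': (1 4 5)(2 3)
  after f': (1 2 5)
  after r: (1 2 5 4 3)

f r' r' f' r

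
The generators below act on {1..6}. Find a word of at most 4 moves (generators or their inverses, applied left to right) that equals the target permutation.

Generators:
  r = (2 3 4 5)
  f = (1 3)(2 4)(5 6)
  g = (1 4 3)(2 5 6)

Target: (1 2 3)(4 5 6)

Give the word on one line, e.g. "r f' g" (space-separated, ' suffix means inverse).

f' r'

  after f': (1 3)(2 4)(5 6)
  after r': (1 2 3)(4 5 6)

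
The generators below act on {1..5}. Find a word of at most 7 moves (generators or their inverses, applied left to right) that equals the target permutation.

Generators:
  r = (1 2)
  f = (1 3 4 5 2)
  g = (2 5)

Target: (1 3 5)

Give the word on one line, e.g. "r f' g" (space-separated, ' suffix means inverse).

g' f f g' f'

  after g': (2 5)
  after f: (1 3 4 5)
  after f: (1 4 2)(3 5)
  after g': (1 4 5 3 2)
  after f': (1 3 5)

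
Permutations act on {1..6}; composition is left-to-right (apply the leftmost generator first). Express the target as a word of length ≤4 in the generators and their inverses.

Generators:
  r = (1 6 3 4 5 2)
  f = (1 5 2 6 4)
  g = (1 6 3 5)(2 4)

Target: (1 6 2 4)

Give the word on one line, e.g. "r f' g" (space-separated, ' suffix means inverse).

  after r': (1 2 5 4 3 6)
  after g: (1 4 5 2)
  after f': (1 6 2 4)

r' g f'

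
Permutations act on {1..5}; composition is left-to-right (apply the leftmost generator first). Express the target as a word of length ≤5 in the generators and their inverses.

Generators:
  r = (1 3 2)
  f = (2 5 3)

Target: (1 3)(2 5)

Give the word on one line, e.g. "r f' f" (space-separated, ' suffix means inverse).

f' f' r

  after f': (2 3 5)
  after f': (2 5 3)
  after r: (1 3)(2 5)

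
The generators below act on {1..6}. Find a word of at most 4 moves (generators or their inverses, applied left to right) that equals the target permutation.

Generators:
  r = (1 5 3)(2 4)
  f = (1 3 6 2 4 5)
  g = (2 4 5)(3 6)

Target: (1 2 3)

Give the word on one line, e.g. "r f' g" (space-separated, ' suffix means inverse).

f' g

  after f': (1 5 4 2 6 3)
  after g: (1 2 3)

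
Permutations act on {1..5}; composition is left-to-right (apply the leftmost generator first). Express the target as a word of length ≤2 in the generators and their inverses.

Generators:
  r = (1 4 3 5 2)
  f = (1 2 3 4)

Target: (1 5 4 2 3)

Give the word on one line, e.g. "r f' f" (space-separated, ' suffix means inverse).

  after r': (1 2 5 3 4)
  after r': (1 5 4 2 3)

r' r'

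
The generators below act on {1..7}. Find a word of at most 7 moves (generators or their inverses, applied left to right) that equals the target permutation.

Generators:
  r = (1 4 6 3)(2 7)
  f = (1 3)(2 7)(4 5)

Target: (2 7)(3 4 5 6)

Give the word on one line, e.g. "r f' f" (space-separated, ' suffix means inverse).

r f' r' f' r'

  after r: (1 4 6 3)(2 7)
  after f': (1 5 4 6)
  after r': (1 5)(2 7)(3 6)
  after f': (1 4 5 3 6)
  after r': (2 7)(3 4 5 6)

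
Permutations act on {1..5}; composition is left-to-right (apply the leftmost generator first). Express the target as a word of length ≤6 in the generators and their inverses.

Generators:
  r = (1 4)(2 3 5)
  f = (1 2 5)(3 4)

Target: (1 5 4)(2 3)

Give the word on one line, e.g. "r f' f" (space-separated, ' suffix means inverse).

r f r f' r'

  after r: (1 4)(2 3 5)
  after f: (1 3)(2 4)
  after r: (1 5 2)(3 4)
  after f': (1 2 5)
  after r': (1 5 4)(2 3)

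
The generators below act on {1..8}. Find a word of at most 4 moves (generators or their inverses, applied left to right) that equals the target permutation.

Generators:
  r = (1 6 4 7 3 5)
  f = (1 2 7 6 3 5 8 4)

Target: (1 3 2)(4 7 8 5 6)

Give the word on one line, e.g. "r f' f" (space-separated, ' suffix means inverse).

  after r': (1 5 3 7 4 6)
  after f': (1 3 2)(4 7 8 5 6)

r' f'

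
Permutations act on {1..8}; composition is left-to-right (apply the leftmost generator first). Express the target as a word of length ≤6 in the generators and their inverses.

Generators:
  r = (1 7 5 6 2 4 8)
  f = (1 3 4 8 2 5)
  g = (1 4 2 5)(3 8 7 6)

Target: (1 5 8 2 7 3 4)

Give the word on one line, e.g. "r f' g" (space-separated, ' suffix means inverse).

  after f: (1 3 4 8 2 5)
  after g': (1 6 7 8 4 3)
  after r': (1 5 7 4 3 8 2 6)
  after f: (2 6 3)(5 7 8)
  after g': (1 5 8 2 7 3 4)

f g' r' f g'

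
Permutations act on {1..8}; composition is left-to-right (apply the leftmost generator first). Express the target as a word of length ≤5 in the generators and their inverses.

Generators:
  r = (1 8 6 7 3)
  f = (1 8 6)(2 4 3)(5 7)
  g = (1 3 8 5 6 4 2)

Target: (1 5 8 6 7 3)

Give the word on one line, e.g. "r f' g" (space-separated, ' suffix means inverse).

  after g': (1 2 4 6 5 8 3)
  after f: (1 4)(2 3 8)(5 6 7)
  after g': (1 6 7 8 4 2)
  after g': (1 5 8 6 7 3)

g' f g' g'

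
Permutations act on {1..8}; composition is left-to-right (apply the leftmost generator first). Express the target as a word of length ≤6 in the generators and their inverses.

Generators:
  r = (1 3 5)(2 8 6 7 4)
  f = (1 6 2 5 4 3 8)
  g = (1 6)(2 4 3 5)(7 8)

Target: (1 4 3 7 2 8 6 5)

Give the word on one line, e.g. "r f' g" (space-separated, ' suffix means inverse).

  after g: (1 6)(2 4 3 5)(7 8)
  after r: (1 7 6 3)(4 5 8)
  after g: (1 8 3 6 5 7)(2 4)
  after r': (1 2 7 5 6 3 8)
  after g: (1 4 3 7 2 8 6 5)

g r g r' g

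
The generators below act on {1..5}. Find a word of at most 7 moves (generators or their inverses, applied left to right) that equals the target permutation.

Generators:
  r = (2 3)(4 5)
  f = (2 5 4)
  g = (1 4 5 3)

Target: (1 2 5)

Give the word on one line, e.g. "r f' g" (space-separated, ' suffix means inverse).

  after f: (2 5 4)
  after g: (1 4 2 3)
  after r: (1 5 4 3)
  after g': (1 4 5)
  after f: (1 2 5)

f g r g' f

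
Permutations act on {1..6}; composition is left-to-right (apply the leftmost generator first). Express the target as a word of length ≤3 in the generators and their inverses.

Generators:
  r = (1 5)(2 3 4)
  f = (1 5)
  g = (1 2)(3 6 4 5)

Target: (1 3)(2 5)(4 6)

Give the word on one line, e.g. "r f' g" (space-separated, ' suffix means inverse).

g' r

  after g': (1 2)(3 5 4 6)
  after r: (1 3)(2 5)(4 6)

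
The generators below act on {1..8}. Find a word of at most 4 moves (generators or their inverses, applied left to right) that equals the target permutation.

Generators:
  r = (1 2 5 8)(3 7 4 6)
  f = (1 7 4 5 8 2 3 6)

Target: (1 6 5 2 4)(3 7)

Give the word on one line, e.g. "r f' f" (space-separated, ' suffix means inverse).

  after f: (1 7 4 5 8 2 3 6)
  after r': (1 3 4 2 6 8)
  after r': (1 6 5 2 4)(3 7)

f r' r'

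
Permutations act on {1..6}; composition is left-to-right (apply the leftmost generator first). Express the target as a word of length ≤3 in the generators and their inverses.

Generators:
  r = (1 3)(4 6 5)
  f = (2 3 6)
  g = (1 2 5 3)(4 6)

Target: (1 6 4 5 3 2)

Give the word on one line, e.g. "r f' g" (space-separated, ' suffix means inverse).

  after g: (1 2 5 3)(4 6)
  after g: (1 5)(2 3)
  after r': (1 6 4 5 3 2)

g g r'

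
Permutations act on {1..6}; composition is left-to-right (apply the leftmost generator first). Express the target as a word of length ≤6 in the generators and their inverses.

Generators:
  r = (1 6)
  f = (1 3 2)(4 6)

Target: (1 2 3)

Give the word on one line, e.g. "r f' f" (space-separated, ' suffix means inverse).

f r' r' f

  after f: (1 3 2)(4 6)
  after r': (1 3 2 6 4)
  after r': (1 3 2)(4 6)
  after f: (1 2 3)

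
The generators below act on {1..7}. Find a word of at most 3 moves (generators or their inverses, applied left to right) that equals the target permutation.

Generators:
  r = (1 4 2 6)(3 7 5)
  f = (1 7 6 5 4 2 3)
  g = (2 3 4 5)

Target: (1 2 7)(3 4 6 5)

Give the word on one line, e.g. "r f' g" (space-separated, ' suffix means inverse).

r' g r'

  after r': (1 6 2 4)(3 5 7)
  after g: (1 6 3 2 5 7 4)
  after r': (1 2 7)(3 4 6 5)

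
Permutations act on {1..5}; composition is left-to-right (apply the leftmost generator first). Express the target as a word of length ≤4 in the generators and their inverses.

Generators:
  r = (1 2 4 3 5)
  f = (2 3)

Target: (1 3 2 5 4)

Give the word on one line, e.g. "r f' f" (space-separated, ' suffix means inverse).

r' r'

  after r': (1 5 3 4 2)
  after r': (1 3 2 5 4)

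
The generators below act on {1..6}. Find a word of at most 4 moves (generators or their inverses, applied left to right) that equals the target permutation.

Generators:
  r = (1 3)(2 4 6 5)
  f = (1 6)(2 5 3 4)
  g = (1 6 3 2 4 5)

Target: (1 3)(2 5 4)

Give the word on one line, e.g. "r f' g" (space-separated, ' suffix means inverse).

  after f': (1 6)(2 4 3 5)
  after g: (1 3)(2 5 4)

f' g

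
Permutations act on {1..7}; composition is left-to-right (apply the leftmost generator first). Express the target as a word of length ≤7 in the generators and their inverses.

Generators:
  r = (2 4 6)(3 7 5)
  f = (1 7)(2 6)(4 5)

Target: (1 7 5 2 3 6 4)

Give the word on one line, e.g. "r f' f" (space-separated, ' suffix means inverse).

f r' f' r' r'

  after f: (1 7)(2 6)(4 5)
  after r': (1 3 5 2 4 7)
  after f': (1 3 4)(2 5 6)
  after r': (1 5 4)(2 7 3)
  after r': (1 7 5 2 3 6 4)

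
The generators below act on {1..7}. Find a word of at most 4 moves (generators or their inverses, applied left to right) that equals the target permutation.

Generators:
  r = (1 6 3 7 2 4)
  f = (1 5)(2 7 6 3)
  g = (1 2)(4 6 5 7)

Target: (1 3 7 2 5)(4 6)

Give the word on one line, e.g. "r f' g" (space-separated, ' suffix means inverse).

  after g: (1 2)(4 6 5 7)
  after f: (1 7 4 3 2 5 6)
  after r': (1 3 7 2 5)(4 6)

g f r'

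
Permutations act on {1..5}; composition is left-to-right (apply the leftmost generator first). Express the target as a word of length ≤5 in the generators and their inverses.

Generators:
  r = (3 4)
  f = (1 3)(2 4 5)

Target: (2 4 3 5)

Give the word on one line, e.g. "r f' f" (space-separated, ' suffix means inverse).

r' f' r' r' f'

  after r': (3 4)
  after f': (1 3 2 5 4)
  after r': (1 4)(2 5 3)
  after r': (1 3 2 5 4)
  after f': (2 4 3 5)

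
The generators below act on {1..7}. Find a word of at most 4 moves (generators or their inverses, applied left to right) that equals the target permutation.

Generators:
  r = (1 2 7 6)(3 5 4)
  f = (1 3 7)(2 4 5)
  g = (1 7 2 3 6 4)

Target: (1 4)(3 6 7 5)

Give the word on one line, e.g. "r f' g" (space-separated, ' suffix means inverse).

  after g': (1 4 6 3 2 7)
  after f: (1 5 2)(3 4 6 7)
  after g': (1 5 7 2 4 3 6)
  after f': (1 4)(3 6 7 5)

g' f g' f'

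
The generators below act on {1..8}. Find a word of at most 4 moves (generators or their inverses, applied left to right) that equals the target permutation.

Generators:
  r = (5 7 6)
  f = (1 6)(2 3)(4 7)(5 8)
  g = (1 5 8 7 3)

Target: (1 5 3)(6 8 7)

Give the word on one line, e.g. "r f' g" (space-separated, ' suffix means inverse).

  after r: (5 7 6)
  after g: (1 5 3)(6 8 7)

r g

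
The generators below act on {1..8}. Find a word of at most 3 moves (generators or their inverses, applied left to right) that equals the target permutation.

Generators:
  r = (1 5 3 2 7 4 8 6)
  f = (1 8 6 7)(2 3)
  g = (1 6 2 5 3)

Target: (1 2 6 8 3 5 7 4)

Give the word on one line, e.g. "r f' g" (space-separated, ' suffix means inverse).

r g f'

  after r: (1 5 3 2 7 4 8 6)
  after g: (1 3 5)(2 7 4 8)
  after f': (1 2 6 8 3 5 7 4)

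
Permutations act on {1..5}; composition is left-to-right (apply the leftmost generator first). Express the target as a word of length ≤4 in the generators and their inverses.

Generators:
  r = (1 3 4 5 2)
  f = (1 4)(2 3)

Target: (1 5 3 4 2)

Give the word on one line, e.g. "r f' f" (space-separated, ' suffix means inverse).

  after f': (1 4)(2 3)
  after r: (1 5 2 4 3)
  after f': (1 5 3 4 2)

f' r f'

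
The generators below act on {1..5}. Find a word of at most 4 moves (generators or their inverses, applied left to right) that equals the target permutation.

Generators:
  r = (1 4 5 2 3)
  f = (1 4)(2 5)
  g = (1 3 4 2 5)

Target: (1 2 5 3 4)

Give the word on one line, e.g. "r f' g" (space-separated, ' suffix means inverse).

  after f': (1 4)(2 5)
  after g: (1 2)(3 4)
  after f: (1 5 2 4 3)
  after r: (1 2 5 3 4)

f' g f r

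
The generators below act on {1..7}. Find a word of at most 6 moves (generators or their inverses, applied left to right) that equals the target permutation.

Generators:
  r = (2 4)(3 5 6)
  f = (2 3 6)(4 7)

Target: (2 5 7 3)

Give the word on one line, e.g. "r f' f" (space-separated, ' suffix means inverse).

  after r: (2 4)(3 5 6)
  after r: (3 6 5)
  after f': (2 6 5)(4 7)
  after r': (2 5 4 7)(3 6)
  after f: (2 5 7 3)

r r f' r' f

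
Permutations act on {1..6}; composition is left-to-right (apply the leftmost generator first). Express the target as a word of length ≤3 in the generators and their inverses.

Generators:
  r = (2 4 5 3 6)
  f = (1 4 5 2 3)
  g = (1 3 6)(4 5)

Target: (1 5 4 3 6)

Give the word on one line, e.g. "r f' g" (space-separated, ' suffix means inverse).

r f f

  after r: (2 4 5 3 6)
  after f: (1 4 2 5)(3 6)
  after f: (1 5 4 3 6)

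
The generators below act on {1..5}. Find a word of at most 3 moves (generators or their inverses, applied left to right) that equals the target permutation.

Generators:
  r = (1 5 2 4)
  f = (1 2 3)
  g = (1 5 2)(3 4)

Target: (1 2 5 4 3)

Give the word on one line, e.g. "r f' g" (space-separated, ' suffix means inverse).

g r

  after g: (1 5 2)(3 4)
  after r: (1 2 5 4 3)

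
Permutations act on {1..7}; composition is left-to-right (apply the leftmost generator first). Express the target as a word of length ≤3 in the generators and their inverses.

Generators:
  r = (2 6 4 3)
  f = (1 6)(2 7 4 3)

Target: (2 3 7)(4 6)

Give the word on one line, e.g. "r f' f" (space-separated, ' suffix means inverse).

f f r

  after f: (1 6)(2 7 4 3)
  after f: (2 4)(3 7)
  after r: (2 3 7)(4 6)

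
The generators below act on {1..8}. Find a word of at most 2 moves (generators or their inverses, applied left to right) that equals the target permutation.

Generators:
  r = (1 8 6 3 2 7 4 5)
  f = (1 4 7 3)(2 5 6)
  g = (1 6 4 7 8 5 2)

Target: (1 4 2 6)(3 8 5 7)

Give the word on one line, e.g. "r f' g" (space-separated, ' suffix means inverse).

r' r'

  after r': (1 5 4 7 2 3 6 8)
  after r': (1 4 2 6)(3 8 5 7)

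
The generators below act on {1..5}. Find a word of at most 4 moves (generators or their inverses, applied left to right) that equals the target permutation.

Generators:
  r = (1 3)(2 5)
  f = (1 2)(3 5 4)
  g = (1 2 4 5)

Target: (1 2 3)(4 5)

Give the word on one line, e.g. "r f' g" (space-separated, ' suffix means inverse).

  after g: (1 2 4 5)
  after f: (2 3 5)
  after g: (1 2 3)(4 5)

g f g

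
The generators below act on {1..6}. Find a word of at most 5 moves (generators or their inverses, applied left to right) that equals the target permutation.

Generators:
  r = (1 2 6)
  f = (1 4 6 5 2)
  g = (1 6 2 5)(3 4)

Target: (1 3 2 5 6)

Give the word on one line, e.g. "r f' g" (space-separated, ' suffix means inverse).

  after r': (1 6 2)
  after g': (2 5)(3 4)
  after f: (1 4 3 6 5)
  after g: (1 3 2 5 6)

r' g' f g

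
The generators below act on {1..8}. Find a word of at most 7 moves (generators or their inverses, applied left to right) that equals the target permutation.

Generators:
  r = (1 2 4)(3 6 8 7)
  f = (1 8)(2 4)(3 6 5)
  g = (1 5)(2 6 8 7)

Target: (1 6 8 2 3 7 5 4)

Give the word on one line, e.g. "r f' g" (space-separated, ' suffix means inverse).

  after f': (1 8)(2 4)(3 5 6)
  after r: (1 7 3 5 8 2)
  after f': (1 7 5)(2 8 4)(3 6)
  after r: (1 3 8)(2 7 5)
  after r: (1 6 8 2 3 7 5 4)

f' r f' r r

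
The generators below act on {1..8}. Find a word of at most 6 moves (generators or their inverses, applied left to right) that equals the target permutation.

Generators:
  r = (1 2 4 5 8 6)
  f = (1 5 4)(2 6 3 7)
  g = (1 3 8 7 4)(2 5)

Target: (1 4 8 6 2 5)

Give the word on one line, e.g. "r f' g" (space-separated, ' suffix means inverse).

  after r': (1 6 8 5 4 2)
  after f: (1 3 7 2 5)(4 6 8)
  after f: (1 7 6 8)(2 4 3)
  after r': (1 7 8 6 5 4 3)
  after g: (1 4 8 6 2 5)

r' f f r' g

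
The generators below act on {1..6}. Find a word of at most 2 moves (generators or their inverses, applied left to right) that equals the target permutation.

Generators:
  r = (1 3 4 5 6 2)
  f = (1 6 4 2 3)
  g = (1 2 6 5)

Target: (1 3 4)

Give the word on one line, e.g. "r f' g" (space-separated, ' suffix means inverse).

  after r: (1 3 4 5 6 2)
  after g: (1 3 4)

r g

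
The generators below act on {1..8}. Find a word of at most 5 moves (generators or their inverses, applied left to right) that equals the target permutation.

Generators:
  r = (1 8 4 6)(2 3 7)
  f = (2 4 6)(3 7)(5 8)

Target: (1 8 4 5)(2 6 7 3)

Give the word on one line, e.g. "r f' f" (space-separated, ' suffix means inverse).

  after r': (1 6 4 8)(2 7 3)
  after f': (1 4 5 8)(2 3 6)
  after r': (1 8 6 7 3 4 5)
  after f: (1 5)(2 4 8)(3 6)
  after f: (1 8 4 5)(2 6 7 3)

r' f' r' f f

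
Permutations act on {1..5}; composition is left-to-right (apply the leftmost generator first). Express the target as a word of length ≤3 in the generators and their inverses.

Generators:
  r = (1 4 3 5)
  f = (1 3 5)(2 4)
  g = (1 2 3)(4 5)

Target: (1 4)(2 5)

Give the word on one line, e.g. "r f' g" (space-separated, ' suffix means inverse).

g f

  after g: (1 2 3)(4 5)
  after f: (1 4)(2 5)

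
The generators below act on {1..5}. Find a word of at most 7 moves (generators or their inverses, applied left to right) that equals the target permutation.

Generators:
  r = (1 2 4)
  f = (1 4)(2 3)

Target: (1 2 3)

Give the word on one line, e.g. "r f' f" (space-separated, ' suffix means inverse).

r f r' r' f

  after r: (1 2 4)
  after f: (1 3 2)
  after r': (1 3)(2 4)
  after r': (1 3 4)
  after f: (1 2 3)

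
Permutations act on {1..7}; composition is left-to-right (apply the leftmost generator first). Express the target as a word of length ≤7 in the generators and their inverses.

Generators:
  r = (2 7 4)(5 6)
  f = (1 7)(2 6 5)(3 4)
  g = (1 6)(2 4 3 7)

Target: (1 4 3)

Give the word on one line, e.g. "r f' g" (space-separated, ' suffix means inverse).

f r f g r

  after f: (1 7)(2 6 5)(3 4)
  after r: (1 4 3 2 5 7)
  after f: (1 3 6 5)
  after g: (1 7 2 4 3)(5 6)
  after r: (1 4 3)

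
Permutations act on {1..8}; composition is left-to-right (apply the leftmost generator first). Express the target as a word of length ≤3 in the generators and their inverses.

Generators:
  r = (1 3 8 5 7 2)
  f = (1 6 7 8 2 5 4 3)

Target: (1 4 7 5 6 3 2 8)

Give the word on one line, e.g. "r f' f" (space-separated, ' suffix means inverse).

  after r: (1 3 8 5 7 2)
  after f': (1 4 5 6)(2 3 7 8)
  after r: (1 4 7 5 6 3 2 8)

r f' r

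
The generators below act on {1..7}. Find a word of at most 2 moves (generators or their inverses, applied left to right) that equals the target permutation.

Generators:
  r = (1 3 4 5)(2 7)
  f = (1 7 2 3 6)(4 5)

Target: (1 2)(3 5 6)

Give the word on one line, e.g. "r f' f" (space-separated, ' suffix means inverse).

r f'

  after r: (1 3 4 5)(2 7)
  after f': (1 2)(3 5 6)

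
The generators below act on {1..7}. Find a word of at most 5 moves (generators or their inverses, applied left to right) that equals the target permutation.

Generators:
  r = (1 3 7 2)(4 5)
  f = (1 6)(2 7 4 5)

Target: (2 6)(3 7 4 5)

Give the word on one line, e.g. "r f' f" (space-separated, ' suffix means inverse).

r f' r'

  after r: (1 3 7 2)(4 5)
  after f': (1 3 2 6)(5 7)
  after r': (2 6)(3 7 4 5)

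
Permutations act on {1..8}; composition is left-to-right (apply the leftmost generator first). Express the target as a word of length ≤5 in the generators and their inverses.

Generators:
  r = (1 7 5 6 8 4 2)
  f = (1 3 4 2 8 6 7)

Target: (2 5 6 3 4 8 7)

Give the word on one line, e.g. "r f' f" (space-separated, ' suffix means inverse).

f' f' f' f' r

  after f': (1 7 6 8 2 4 3)
  after f': (1 6 2 3 7 8 4)
  after f': (1 8 3 6 4 7 2)
  after f': (1 2 7 4 6 3 8)
  after r: (2 5 6 3 4 8 7)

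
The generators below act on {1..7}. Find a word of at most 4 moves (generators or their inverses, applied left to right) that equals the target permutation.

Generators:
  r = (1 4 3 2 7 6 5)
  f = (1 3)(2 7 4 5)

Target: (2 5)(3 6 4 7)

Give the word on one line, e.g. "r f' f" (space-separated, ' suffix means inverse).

  after r': (1 5 6 7 2 3 4)
  after f': (1 4 3 7 5 6 2)
  after r: (1 3 6 7)(2 4)
  after f: (2 5)(3 6 4 7)

r' f' r f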